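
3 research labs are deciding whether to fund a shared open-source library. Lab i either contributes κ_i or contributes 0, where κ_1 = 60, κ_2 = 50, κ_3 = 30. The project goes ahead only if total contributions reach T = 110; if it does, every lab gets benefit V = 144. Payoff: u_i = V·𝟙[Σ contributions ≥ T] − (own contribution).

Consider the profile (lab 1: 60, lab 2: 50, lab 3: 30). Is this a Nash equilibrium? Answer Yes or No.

No

Total = 140 ≥ 110: provided.
Lab 1 (pledges 60, payoff 84): dropping to 0 → total 80, payoff 0. No gain.
Lab 2 (pledges 50, payoff 94): dropping to 0 → total 90, payoff 0. No gain.
Lab 3 (pledges 30, payoff 114): dropping to 0 → total 110, payoff 144. Profitable deviation.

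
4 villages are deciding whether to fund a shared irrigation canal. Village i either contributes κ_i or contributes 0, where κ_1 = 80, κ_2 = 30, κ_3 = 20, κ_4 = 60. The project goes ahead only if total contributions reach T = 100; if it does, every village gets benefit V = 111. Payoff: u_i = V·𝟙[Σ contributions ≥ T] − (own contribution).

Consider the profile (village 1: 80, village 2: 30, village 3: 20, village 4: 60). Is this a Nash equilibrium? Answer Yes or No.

Total = 190 ≥ 100: provided.
Village 1 (pledges 80, payoff 31): dropping to 0 → total 110, payoff 111. Profitable deviation.

No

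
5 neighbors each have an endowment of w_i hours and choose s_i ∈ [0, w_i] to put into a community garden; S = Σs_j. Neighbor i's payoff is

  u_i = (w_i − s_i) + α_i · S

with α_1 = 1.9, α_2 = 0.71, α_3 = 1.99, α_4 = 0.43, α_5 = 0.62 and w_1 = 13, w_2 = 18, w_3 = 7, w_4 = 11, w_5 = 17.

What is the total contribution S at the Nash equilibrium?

20

∂u_i/∂s_i = α_i − 1, so neighbor i contributes w_i if α_i > 1, else 0.
α_i > 1 for i ∈ {1, 3}; NE contributions (13, 0, 7, 0, 0), S = 20.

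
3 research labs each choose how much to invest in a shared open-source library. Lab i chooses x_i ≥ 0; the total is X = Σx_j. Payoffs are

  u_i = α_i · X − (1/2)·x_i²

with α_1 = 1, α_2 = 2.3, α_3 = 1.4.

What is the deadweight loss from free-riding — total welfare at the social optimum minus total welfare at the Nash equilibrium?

Lab i's FOC: ∂u_i/∂x_i = α_i − x_i = 0, so x_i* = α_i.
NE contributions = (1, 2.3, 1.4); X = 4.7.
W^NE = (Σα)·X − ½Σα_i² = 4.7² − ½·8.25 = 17.965.
Planner sets x_i = Σα_j = 4.7 for every i, so X^SO = 3·4.7 = 14.1.
W^SO = (Σα)·X^SO − ½·3·(Σα)² = (3/2)·4.7² = 33.135.
Deadweight loss = W^SO − W^NE = 15.17.

15.17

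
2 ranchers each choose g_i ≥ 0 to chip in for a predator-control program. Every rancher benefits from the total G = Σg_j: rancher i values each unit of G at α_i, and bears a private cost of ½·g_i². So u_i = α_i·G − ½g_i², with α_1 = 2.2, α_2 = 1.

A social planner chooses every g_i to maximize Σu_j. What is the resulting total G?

6.4

Planner FOC: ∂(Σu_j)/∂g_i = (Σα_j) − g_i = 0, so g_i^SO = Σα_j = 3.2 for every i; G^SO = 6.4.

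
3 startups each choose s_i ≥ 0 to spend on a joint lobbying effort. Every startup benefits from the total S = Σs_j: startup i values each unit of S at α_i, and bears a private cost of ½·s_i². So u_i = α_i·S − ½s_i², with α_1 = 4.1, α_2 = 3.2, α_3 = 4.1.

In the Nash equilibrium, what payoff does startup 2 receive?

Startup i's FOC: ∂u_i/∂s_i = α_i − s_i = 0, so s_i* = α_i.
NE contributions = (4.1, 3.2, 4.1); S = 11.4.
u_2 = α_2·S − ½·(s_2)² = 3.2·11.4 − ½·3.2² = 31.36.

31.36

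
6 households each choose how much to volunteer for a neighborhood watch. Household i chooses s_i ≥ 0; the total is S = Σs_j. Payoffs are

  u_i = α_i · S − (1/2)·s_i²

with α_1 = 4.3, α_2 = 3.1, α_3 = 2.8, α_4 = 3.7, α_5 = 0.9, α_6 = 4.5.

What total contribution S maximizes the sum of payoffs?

115.8

Planner FOC: ∂(Σu_j)/∂s_i = (Σα_j) − s_i = 0, so s_i^SO = Σα_j = 19.3 for every i; S^SO = 115.8.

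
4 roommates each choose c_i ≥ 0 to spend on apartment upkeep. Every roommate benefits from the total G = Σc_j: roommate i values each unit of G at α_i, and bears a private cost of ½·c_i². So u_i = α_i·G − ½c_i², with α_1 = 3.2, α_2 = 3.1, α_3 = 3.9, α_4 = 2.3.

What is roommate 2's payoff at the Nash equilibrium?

Roommate i's FOC: ∂u_i/∂c_i = α_i − c_i = 0, so c_i* = α_i.
NE contributions = (3.2, 3.1, 3.9, 2.3); G = 12.5.
u_2 = α_2·G − ½·(c_2)² = 3.1·12.5 − ½·3.1² = 33.945.

33.945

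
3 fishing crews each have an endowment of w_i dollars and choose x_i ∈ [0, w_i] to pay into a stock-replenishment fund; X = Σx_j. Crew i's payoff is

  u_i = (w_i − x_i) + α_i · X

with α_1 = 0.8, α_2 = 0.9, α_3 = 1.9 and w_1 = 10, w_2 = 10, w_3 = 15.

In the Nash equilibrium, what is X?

15

∂u_i/∂x_i = α_i − 1, so crew i contributes w_i if α_i > 1, else 0.
α_i > 1 for i ∈ {3}; NE contributions (0, 0, 15), X = 15.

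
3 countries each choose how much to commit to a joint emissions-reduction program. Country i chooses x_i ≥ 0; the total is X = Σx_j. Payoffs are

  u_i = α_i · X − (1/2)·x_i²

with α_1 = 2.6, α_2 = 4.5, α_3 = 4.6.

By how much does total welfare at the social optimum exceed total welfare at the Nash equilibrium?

Country i's FOC: ∂u_i/∂x_i = α_i − x_i = 0, so x_i* = α_i.
NE contributions = (2.6, 4.5, 4.6); X = 11.7.
W^NE = (Σα)·X − ½Σα_i² = 11.7² − ½·48.17 = 112.805.
Planner sets x_i = Σα_j = 11.7 for every i, so X^SO = 3·11.7 = 35.1.
W^SO = (Σα)·X^SO − ½·3·(Σα)² = (3/2)·11.7² = 205.335.
Deadweight loss = W^SO − W^NE = 92.53.

92.53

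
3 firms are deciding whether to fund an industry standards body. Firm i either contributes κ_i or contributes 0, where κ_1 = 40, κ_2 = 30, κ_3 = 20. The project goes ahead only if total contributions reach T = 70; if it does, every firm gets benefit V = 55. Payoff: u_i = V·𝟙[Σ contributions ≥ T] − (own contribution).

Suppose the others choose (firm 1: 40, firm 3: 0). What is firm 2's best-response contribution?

Others' total = 40. Contributing 30 brings total to 70 ≥ 70: gain V − κ_2 = 25.
Best response: 30.

30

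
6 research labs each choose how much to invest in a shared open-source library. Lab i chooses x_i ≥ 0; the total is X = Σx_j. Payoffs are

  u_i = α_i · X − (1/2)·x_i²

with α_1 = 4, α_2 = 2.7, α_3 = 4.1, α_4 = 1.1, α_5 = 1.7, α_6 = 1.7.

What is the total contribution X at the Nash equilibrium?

15.3

Lab i's FOC: ∂u_i/∂x_i = α_i − x_i = 0, so x_i* = α_i.
NE contributions = (4, 2.7, 4.1, 1.1, 1.7, 1.7); X = 15.3.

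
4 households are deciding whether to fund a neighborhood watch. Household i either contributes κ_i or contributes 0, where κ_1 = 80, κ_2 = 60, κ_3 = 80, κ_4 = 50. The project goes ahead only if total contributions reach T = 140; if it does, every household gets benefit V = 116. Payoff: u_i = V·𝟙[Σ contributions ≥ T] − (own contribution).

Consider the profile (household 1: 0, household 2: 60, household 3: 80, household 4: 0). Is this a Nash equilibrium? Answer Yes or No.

Yes

Total = 140 ≥ 140: provided.
Household 1 (pledges 0, payoff 116): pledging 80 → total 220, payoff 36. No gain.
Household 2 (pledges 60, payoff 56): dropping to 0 → total 80, payoff 0. No gain.
Household 3 (pledges 80, payoff 36): dropping to 0 → total 60, payoff 0. No gain.
Household 4 (pledges 0, payoff 116): pledging 50 → total 190, payoff 66. No gain.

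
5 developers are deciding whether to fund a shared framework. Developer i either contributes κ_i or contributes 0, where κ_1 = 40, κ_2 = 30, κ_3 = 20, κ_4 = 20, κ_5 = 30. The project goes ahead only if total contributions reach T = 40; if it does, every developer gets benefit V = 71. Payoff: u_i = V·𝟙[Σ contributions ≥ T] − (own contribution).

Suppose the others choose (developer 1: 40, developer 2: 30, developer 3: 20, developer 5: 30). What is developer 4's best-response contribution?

0

Others' total = 120 ≥ 40; contributing adds cost 20 for no extra benefit.
Best response: 0.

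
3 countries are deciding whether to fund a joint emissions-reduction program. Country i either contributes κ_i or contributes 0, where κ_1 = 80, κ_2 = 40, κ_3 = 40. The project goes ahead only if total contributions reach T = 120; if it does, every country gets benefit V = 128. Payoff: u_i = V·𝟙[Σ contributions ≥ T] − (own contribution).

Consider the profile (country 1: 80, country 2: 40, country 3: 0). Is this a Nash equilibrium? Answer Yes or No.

Total = 120 ≥ 120: provided.
Country 1 (pledges 80, payoff 48): dropping to 0 → total 40, payoff 0. No gain.
Country 2 (pledges 40, payoff 88): dropping to 0 → total 80, payoff 0. No gain.
Country 3 (pledges 0, payoff 128): pledging 40 → total 160, payoff 88. No gain.

Yes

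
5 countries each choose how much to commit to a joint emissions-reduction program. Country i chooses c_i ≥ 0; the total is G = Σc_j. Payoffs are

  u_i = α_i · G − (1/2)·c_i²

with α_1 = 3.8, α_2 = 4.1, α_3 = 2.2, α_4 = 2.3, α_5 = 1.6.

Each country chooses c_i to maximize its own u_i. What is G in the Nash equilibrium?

Country i's FOC: ∂u_i/∂c_i = α_i − c_i = 0, so c_i* = α_i.
NE contributions = (3.8, 4.1, 2.2, 2.3, 1.6); G = 14.

14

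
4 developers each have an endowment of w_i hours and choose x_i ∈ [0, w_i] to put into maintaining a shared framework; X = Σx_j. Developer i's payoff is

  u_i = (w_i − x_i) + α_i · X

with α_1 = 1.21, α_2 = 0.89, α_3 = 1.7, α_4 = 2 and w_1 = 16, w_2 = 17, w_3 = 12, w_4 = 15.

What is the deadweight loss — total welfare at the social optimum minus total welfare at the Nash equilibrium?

81.6

∂u_i/∂x_i = α_i − 1, so developer i contributes w_i if α_i > 1, else 0.
α_i > 1 for i ∈ {1, 3, 4}; NE contributions (16, 0, 12, 15), X = 43.
W^NE = Σw_i − X^NE + (Σα_i)·X^NE = 60 + 4.8·43 = 266.4.
Planner: ∂(Σu_j)/∂x_i = Σα_j − 1 = 4.8 > 0, so everyone contributes w_i; X^SO = 60, W^SO = 60 + 4.8·60 = 348.
Deadweight loss = 81.6.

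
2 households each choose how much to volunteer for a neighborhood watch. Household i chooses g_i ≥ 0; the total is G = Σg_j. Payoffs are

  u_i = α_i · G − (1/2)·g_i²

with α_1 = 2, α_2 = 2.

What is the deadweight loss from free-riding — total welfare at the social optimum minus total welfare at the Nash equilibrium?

Household i's FOC: ∂u_i/∂g_i = α_i − g_i = 0, so g_i* = α_i.
NE contributions = (2, 2); G = 4.
W^NE = (Σα)·G − ½Σα_i² = 4² − ½·8 = 12.
Planner sets g_i = Σα_j = 4 for every i, so G^SO = 2·4 = 8.
W^SO = (Σα)·G^SO − ½·2·(Σα)² = (2/2)·4² = 16.
Deadweight loss = W^SO − W^NE = 4.

4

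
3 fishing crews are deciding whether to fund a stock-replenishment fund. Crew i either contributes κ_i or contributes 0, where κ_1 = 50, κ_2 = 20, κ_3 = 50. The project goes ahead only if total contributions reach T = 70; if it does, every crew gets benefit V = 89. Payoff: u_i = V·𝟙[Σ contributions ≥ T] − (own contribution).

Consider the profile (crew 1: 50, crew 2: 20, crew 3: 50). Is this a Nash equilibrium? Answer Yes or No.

Total = 120 ≥ 70: provided.
Crew 1 (pledges 50, payoff 39): dropping to 0 → total 70, payoff 89. Profitable deviation.

No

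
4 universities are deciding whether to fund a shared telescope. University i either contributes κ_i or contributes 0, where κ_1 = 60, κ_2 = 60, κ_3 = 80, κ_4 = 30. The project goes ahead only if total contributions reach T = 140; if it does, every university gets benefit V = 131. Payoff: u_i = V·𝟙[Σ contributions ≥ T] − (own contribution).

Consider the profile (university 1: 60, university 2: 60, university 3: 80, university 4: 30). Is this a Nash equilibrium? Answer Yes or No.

No

Total = 230 ≥ 140: provided.
University 1 (pledges 60, payoff 71): dropping to 0 → total 170, payoff 131. Profitable deviation.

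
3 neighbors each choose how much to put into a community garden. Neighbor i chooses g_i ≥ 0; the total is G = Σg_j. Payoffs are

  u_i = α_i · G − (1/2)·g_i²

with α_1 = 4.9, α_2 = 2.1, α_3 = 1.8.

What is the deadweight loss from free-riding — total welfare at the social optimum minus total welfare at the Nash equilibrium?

Neighbor i's FOC: ∂u_i/∂g_i = α_i − g_i = 0, so g_i* = α_i.
NE contributions = (4.9, 2.1, 1.8); G = 8.8.
W^NE = (Σα)·G − ½Σα_i² = 8.8² − ½·31.66 = 61.61.
Planner sets g_i = Σα_j = 8.8 for every i, so G^SO = 3·8.8 = 26.4.
W^SO = (Σα)·G^SO − ½·3·(Σα)² = (3/2)·8.8² = 116.16.
Deadweight loss = W^SO − W^NE = 54.55.

54.55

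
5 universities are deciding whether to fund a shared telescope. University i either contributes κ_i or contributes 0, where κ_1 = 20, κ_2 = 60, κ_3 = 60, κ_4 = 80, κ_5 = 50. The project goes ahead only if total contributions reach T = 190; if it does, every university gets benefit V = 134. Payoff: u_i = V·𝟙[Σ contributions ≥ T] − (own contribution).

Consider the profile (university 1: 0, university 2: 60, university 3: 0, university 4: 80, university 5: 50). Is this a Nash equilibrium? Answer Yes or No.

Total = 190 ≥ 190: provided.
University 1 (pledges 0, payoff 134): pledging 20 → total 210, payoff 114. No gain.
University 2 (pledges 60, payoff 74): dropping to 0 → total 130, payoff 0. No gain.
University 3 (pledges 0, payoff 134): pledging 60 → total 250, payoff 74. No gain.
University 4 (pledges 80, payoff 54): dropping to 0 → total 110, payoff 0. No gain.
University 5 (pledges 50, payoff 84): dropping to 0 → total 140, payoff 0. No gain.

Yes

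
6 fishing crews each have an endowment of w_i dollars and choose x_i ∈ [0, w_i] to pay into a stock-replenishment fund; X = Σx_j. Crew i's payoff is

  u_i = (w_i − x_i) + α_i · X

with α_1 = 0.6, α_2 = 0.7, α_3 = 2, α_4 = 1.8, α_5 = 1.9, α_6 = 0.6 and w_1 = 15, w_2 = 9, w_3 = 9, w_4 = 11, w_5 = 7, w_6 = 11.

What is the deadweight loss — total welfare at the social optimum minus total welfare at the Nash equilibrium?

231

∂u_i/∂x_i = α_i − 1, so crew i contributes w_i if α_i > 1, else 0.
α_i > 1 for i ∈ {3, 4, 5}; NE contributions (0, 0, 9, 11, 7, 0), X = 27.
W^NE = Σw_i − X^NE + (Σα_i)·X^NE = 62 + 6.6·27 = 240.2.
Planner: ∂(Σu_j)/∂x_i = Σα_j − 1 = 6.6 > 0, so everyone contributes w_i; X^SO = 62, W^SO = 62 + 6.6·62 = 471.2.
Deadweight loss = 231.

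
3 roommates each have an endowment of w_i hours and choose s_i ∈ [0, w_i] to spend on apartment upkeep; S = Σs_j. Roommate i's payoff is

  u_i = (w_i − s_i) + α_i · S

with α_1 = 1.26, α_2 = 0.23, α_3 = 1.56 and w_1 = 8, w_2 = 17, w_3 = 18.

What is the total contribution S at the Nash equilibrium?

∂u_i/∂s_i = α_i − 1, so roommate i contributes w_i if α_i > 1, else 0.
α_i > 1 for i ∈ {1, 3}; NE contributions (8, 0, 18), S = 26.

26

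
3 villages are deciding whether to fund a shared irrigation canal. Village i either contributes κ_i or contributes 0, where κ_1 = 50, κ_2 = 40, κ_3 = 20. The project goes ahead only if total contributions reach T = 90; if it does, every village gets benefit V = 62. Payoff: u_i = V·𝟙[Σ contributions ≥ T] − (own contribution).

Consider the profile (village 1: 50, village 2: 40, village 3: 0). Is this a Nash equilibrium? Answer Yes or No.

Total = 90 ≥ 90: provided.
Village 1 (pledges 50, payoff 12): dropping to 0 → total 40, payoff 0. No gain.
Village 2 (pledges 40, payoff 22): dropping to 0 → total 50, payoff 0. No gain.
Village 3 (pledges 0, payoff 62): pledging 20 → total 110, payoff 42. No gain.

Yes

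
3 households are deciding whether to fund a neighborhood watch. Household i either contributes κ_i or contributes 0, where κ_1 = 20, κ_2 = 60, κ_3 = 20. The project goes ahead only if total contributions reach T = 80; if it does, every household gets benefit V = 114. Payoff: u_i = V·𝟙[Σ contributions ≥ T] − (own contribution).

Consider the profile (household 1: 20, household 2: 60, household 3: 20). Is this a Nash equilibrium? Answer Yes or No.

Total = 100 ≥ 80: provided.
Household 1 (pledges 20, payoff 94): dropping to 0 → total 80, payoff 114. Profitable deviation.

No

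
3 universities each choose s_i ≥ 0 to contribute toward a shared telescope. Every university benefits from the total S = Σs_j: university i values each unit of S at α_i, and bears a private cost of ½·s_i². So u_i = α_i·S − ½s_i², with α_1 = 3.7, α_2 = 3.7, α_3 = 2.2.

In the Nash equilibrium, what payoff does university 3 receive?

University i's FOC: ∂u_i/∂s_i = α_i − s_i = 0, so s_i* = α_i.
NE contributions = (3.7, 3.7, 2.2); S = 9.6.
u_3 = α_3·S − ½·(s_3)² = 2.2·9.6 − ½·2.2² = 18.7.

18.7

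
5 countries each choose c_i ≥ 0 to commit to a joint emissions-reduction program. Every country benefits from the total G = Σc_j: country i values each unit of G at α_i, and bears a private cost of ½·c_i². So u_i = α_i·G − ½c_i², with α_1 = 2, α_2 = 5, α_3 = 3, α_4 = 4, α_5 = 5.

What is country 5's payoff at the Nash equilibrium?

82.5

Country i's FOC: ∂u_i/∂c_i = α_i − c_i = 0, so c_i* = α_i.
NE contributions = (2, 5, 3, 4, 5); G = 19.
u_5 = α_5·G − ½·(c_5)² = 5·19 − ½·5² = 82.5.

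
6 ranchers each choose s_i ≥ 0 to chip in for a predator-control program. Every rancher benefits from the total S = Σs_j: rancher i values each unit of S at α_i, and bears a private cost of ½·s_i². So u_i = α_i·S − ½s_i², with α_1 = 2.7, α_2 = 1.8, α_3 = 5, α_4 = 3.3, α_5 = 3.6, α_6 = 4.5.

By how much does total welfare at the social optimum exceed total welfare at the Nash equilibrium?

913.435

Rancher i's FOC: ∂u_i/∂s_i = α_i − s_i = 0, so s_i* = α_i.
NE contributions = (2.7, 1.8, 5, 3.3, 3.6, 4.5); S = 20.9.
W^NE = (Σα)·S − ½Σα_i² = 20.9² − ½·79.63 = 396.995.
Planner sets s_i = Σα_j = 20.9 for every i, so S^SO = 6·20.9 = 125.4.
W^SO = (Σα)·S^SO − ½·6·(Σα)² = (6/2)·20.9² = 1310.43.
Deadweight loss = W^SO − W^NE = 913.435.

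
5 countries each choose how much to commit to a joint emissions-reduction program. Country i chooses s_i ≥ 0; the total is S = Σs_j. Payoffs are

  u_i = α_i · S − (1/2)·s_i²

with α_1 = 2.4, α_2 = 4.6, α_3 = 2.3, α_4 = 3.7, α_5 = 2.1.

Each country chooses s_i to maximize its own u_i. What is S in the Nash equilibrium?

15.1

Country i's FOC: ∂u_i/∂s_i = α_i − s_i = 0, so s_i* = α_i.
NE contributions = (2.4, 4.6, 2.3, 3.7, 2.1); S = 15.1.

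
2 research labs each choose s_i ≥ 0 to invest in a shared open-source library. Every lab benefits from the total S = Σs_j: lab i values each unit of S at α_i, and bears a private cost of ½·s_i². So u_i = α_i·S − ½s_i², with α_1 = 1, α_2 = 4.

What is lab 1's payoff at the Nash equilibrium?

4.5

Lab i's FOC: ∂u_i/∂s_i = α_i − s_i = 0, so s_i* = α_i.
NE contributions = (1, 4); S = 5.
u_1 = α_1·S − ½·(s_1)² = 1·5 − ½·1² = 4.5.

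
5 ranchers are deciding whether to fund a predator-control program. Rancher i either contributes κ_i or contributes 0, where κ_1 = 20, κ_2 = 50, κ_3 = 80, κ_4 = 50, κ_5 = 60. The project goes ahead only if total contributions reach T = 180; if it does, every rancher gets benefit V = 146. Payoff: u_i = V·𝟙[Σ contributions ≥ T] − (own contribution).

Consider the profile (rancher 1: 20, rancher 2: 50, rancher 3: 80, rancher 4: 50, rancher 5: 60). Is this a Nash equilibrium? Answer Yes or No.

Total = 260 ≥ 180: provided.
Rancher 1 (pledges 20, payoff 126): dropping to 0 → total 240, payoff 146. Profitable deviation.

No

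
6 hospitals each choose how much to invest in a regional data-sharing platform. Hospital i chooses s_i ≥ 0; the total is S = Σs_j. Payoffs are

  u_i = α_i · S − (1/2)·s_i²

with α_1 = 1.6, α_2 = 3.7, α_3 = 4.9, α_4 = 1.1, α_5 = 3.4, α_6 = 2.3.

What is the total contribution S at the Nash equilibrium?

17

Hospital i's FOC: ∂u_i/∂s_i = α_i − s_i = 0, so s_i* = α_i.
NE contributions = (1.6, 3.7, 4.9, 1.1, 3.4, 2.3); S = 17.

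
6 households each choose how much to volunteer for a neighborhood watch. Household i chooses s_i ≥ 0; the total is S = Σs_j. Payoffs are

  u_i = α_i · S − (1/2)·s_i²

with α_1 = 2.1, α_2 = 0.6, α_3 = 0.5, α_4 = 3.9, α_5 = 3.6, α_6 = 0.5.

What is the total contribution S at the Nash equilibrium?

11.2

Household i's FOC: ∂u_i/∂s_i = α_i − s_i = 0, so s_i* = α_i.
NE contributions = (2.1, 0.6, 0.5, 3.9, 3.6, 0.5); S = 11.2.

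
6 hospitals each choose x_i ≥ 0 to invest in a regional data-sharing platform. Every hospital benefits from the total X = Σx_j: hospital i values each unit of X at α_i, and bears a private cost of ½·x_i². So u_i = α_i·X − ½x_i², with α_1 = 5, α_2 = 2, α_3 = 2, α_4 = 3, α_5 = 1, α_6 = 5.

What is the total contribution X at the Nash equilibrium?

18

Hospital i's FOC: ∂u_i/∂x_i = α_i − x_i = 0, so x_i* = α_i.
NE contributions = (5, 2, 2, 3, 1, 5); X = 18.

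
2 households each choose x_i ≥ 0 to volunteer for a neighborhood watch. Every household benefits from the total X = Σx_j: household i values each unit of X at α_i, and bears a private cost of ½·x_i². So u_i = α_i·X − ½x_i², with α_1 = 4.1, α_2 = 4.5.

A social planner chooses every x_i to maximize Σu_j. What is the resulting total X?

Planner FOC: ∂(Σu_j)/∂x_i = (Σα_j) − x_i = 0, so x_i^SO = Σα_j = 8.6 for every i; X^SO = 17.2.

17.2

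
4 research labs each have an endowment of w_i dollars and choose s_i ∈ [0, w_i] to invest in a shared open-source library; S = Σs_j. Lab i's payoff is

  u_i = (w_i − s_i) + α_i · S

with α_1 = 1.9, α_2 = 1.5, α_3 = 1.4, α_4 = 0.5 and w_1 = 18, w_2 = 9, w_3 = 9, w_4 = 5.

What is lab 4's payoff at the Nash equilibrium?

∂u_i/∂s_i = α_i − 1, so lab i contributes w_i if α_i > 1, else 0.
α_i > 1 for i ∈ {1, 2, 3}; NE contributions (18, 9, 9, 0), S = 36.
u_4 = (5 − 0) + 0.5·36 = 23.

23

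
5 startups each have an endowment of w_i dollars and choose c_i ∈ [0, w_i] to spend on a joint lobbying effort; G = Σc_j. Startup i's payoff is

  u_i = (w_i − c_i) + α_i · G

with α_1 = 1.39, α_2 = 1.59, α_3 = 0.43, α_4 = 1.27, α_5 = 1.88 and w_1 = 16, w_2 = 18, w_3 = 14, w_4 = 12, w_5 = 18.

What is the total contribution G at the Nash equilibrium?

∂u_i/∂c_i = α_i − 1, so startup i contributes w_i if α_i > 1, else 0.
α_i > 1 for i ∈ {1, 2, 4, 5}; NE contributions (16, 18, 0, 12, 18), G = 64.

64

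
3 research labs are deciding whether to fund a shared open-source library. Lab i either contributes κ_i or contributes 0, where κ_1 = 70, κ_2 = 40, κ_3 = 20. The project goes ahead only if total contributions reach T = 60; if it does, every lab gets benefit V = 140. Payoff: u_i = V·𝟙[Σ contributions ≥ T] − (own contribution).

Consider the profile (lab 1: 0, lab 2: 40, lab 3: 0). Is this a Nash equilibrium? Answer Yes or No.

Total = 40 < 60: not provided.
Lab 1 (pledges 0, payoff 0): pledging 70 → total 110, payoff 70. Profitable deviation.

No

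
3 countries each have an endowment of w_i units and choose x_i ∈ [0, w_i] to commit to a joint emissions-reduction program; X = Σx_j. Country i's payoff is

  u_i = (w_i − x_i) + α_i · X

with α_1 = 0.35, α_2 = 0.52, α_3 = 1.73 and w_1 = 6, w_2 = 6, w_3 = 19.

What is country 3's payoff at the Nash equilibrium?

32.87

∂u_i/∂x_i = α_i − 1, so country i contributes w_i if α_i > 1, else 0.
α_i > 1 for i ∈ {3}; NE contributions (0, 0, 19), X = 19.
u_3 = (19 − 19) + 1.73·19 = 32.87.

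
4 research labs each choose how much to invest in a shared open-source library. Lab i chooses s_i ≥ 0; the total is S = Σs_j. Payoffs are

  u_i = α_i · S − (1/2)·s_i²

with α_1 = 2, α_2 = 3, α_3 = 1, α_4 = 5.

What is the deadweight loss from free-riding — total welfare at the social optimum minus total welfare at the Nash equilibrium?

140.5

Lab i's FOC: ∂u_i/∂s_i = α_i − s_i = 0, so s_i* = α_i.
NE contributions = (2, 3, 1, 5); S = 11.
W^NE = (Σα)·S − ½Σα_i² = 11² − ½·39 = 101.5.
Planner sets s_i = Σα_j = 11 for every i, so S^SO = 4·11 = 44.
W^SO = (Σα)·S^SO − ½·4·(Σα)² = (4/2)·11² = 242.
Deadweight loss = W^SO − W^NE = 140.5.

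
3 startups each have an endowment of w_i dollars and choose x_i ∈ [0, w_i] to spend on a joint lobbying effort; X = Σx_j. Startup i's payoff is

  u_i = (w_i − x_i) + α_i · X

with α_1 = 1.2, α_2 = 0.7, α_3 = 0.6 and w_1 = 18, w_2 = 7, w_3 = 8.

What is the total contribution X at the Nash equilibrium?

∂u_i/∂x_i = α_i − 1, so startup i contributes w_i if α_i > 1, else 0.
α_i > 1 for i ∈ {1}; NE contributions (18, 0, 0), X = 18.

18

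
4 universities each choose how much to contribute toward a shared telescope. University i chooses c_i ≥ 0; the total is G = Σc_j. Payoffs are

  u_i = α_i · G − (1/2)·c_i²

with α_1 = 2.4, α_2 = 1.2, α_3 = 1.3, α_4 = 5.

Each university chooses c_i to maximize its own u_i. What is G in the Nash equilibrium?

University i's FOC: ∂u_i/∂c_i = α_i − c_i = 0, so c_i* = α_i.
NE contributions = (2.4, 1.2, 1.3, 5); G = 9.9.

9.9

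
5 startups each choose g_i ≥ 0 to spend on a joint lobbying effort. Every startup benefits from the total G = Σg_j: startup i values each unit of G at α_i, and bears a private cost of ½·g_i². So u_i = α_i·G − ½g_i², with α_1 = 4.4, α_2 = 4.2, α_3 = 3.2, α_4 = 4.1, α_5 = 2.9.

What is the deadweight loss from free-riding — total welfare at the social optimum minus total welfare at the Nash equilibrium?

Startup i's FOC: ∂u_i/∂g_i = α_i − g_i = 0, so g_i* = α_i.
NE contributions = (4.4, 4.2, 3.2, 4.1, 2.9); G = 18.8.
W^NE = (Σα)·G − ½Σα_i² = 18.8² − ½·72.46 = 317.21.
Planner sets g_i = Σα_j = 18.8 for every i, so G^SO = 5·18.8 = 94.
W^SO = (Σα)·G^SO − ½·5·(Σα)² = (5/2)·18.8² = 883.6.
Deadweight loss = W^SO − W^NE = 566.39.

566.39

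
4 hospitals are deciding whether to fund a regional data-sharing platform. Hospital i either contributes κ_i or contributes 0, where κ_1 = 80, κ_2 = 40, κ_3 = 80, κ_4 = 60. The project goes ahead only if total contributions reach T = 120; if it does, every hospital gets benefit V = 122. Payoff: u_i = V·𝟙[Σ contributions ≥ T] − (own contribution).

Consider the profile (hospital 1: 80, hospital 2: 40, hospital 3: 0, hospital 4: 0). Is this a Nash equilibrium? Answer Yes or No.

Yes

Total = 120 ≥ 120: provided.
Hospital 1 (pledges 80, payoff 42): dropping to 0 → total 40, payoff 0. No gain.
Hospital 2 (pledges 40, payoff 82): dropping to 0 → total 80, payoff 0. No gain.
Hospital 3 (pledges 0, payoff 122): pledging 80 → total 200, payoff 42. No gain.
Hospital 4 (pledges 0, payoff 122): pledging 60 → total 180, payoff 62. No gain.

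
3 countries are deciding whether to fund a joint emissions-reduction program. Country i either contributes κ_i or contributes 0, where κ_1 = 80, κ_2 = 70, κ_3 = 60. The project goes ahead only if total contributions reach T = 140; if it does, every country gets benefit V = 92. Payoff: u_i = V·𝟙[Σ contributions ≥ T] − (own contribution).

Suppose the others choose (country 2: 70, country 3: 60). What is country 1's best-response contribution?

80

Others' total = 130. Contributing 80 brings total to 210 ≥ 140: gain V − κ_1 = 12.
Best response: 80.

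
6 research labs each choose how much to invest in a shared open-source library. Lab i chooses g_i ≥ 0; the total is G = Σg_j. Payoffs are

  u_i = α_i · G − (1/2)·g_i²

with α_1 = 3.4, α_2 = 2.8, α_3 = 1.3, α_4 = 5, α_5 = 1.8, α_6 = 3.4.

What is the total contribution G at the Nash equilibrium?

17.7

Lab i's FOC: ∂u_i/∂g_i = α_i − g_i = 0, so g_i* = α_i.
NE contributions = (3.4, 2.8, 1.3, 5, 1.8, 3.4); G = 17.7.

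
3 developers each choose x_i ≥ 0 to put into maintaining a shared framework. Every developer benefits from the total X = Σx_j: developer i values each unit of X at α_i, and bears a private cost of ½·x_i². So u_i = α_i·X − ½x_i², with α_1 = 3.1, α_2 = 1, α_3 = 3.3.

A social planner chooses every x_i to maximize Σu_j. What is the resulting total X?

Planner FOC: ∂(Σu_j)/∂x_i = (Σα_j) − x_i = 0, so x_i^SO = Σα_j = 7.4 for every i; X^SO = 22.2.

22.2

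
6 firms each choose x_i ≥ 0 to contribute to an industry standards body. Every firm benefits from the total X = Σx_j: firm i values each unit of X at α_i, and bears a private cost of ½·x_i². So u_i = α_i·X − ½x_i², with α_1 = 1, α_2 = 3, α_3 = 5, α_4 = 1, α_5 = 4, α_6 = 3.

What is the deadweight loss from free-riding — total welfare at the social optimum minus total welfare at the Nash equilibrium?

608.5

Firm i's FOC: ∂u_i/∂x_i = α_i − x_i = 0, so x_i* = α_i.
NE contributions = (1, 3, 5, 1, 4, 3); X = 17.
W^NE = (Σα)·X − ½Σα_i² = 17² − ½·61 = 258.5.
Planner sets x_i = Σα_j = 17 for every i, so X^SO = 6·17 = 102.
W^SO = (Σα)·X^SO − ½·6·(Σα)² = (6/2)·17² = 867.
Deadweight loss = W^SO − W^NE = 608.5.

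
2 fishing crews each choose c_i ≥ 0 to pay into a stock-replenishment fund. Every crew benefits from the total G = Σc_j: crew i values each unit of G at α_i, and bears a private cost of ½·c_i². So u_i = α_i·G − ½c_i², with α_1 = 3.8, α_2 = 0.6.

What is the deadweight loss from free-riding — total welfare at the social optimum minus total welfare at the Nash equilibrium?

Crew i's FOC: ∂u_i/∂c_i = α_i − c_i = 0, so c_i* = α_i.
NE contributions = (3.8, 0.6); G = 4.4.
W^NE = (Σα)·G − ½Σα_i² = 4.4² − ½·14.8 = 11.96.
Planner sets c_i = Σα_j = 4.4 for every i, so G^SO = 2·4.4 = 8.8.
W^SO = (Σα)·G^SO − ½·2·(Σα)² = (2/2)·4.4² = 19.36.
Deadweight loss = W^SO − W^NE = 7.4.

7.4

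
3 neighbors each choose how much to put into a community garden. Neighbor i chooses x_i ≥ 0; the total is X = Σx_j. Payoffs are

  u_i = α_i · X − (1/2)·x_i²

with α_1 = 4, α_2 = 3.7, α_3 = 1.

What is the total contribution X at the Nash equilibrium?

8.7

Neighbor i's FOC: ∂u_i/∂x_i = α_i − x_i = 0, so x_i* = α_i.
NE contributions = (4, 3.7, 1); X = 8.7.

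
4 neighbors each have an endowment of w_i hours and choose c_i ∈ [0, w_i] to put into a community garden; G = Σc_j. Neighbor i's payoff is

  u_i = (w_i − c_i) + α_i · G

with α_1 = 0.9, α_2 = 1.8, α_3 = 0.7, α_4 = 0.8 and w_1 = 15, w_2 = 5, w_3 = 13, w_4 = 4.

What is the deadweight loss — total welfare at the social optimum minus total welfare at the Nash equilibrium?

∂u_i/∂c_i = α_i − 1, so neighbor i contributes w_i if α_i > 1, else 0.
α_i > 1 for i ∈ {2}; NE contributions (0, 5, 0, 0), G = 5.
W^NE = Σw_i − G^NE + (Σα_i)·G^NE = 37 + 3.2·5 = 53.
Planner: ∂(Σu_j)/∂c_i = Σα_j − 1 = 3.2 > 0, so everyone contributes w_i; G^SO = 37, W^SO = 37 + 3.2·37 = 155.4.
Deadweight loss = 102.4.

102.4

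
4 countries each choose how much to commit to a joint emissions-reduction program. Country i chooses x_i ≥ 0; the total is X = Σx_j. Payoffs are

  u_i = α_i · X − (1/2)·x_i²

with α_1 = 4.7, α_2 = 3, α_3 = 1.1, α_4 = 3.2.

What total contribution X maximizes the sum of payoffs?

Planner FOC: ∂(Σu_j)/∂x_i = (Σα_j) − x_i = 0, so x_i^SO = Σα_j = 12 for every i; X^SO = 48.

48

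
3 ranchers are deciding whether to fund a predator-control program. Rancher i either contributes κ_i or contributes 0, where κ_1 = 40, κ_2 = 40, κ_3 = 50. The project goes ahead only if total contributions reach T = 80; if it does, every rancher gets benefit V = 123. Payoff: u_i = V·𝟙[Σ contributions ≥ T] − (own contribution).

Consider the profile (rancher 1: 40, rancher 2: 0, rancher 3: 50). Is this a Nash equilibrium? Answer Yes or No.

Yes

Total = 90 ≥ 80: provided.
Rancher 1 (pledges 40, payoff 83): dropping to 0 → total 50, payoff 0. No gain.
Rancher 2 (pledges 0, payoff 123): pledging 40 → total 130, payoff 83. No gain.
Rancher 3 (pledges 50, payoff 73): dropping to 0 → total 40, payoff 0. No gain.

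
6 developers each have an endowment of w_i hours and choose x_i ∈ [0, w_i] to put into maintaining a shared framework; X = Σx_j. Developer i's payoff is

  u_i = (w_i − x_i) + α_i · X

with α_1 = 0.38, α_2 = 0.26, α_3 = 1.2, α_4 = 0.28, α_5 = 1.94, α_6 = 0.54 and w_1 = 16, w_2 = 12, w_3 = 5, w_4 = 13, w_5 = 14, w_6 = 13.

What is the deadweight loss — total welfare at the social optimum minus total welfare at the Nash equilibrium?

194.4

∂u_i/∂x_i = α_i − 1, so developer i contributes w_i if α_i > 1, else 0.
α_i > 1 for i ∈ {3, 5}; NE contributions (0, 0, 5, 0, 14, 0), X = 19.
W^NE = Σw_i − X^NE + (Σα_i)·X^NE = 73 + 3.6·19 = 141.4.
Planner: ∂(Σu_j)/∂x_i = Σα_j − 1 = 3.6 > 0, so everyone contributes w_i; X^SO = 73, W^SO = 73 + 3.6·73 = 335.8.
Deadweight loss = 194.4.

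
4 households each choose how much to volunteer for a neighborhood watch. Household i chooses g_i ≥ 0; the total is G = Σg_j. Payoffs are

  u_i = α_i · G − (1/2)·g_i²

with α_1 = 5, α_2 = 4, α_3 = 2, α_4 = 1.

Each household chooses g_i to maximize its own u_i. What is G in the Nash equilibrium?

Household i's FOC: ∂u_i/∂g_i = α_i − g_i = 0, so g_i* = α_i.
NE contributions = (5, 4, 2, 1); G = 12.

12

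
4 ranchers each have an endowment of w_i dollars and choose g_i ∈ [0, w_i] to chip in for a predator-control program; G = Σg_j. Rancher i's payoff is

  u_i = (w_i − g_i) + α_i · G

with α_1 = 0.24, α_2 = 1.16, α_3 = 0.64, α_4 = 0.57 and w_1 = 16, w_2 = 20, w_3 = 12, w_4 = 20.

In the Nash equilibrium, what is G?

20

∂u_i/∂g_i = α_i − 1, so rancher i contributes w_i if α_i > 1, else 0.
α_i > 1 for i ∈ {2}; NE contributions (0, 20, 0, 0), G = 20.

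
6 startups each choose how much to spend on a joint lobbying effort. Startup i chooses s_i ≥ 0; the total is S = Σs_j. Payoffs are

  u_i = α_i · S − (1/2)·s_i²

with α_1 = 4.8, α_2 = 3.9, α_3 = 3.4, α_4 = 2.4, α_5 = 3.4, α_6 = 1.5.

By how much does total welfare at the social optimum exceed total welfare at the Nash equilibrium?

787.41

Startup i's FOC: ∂u_i/∂s_i = α_i − s_i = 0, so s_i* = α_i.
NE contributions = (4.8, 3.9, 3.4, 2.4, 3.4, 1.5); S = 19.4.
W^NE = (Σα)·S − ½Σα_i² = 19.4² − ½·69.38 = 341.67.
Planner sets s_i = Σα_j = 19.4 for every i, so S^SO = 6·19.4 = 116.4.
W^SO = (Σα)·S^SO − ½·6·(Σα)² = (6/2)·19.4² = 1129.08.
Deadweight loss = W^SO − W^NE = 787.41.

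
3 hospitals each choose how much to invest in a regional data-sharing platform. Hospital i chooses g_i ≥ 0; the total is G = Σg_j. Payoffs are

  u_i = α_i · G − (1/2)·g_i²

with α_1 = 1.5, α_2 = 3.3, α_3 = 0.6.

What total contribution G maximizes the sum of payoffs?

16.2

Planner FOC: ∂(Σu_j)/∂g_i = (Σα_j) − g_i = 0, so g_i^SO = Σα_j = 5.4 for every i; G^SO = 16.2.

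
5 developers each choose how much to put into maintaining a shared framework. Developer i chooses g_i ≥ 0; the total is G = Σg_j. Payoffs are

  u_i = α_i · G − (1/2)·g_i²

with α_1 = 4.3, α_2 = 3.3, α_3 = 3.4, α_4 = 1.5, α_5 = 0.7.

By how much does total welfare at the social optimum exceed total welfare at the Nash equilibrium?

283.2

Developer i's FOC: ∂u_i/∂g_i = α_i − g_i = 0, so g_i* = α_i.
NE contributions = (4.3, 3.3, 3.4, 1.5, 0.7); G = 13.2.
W^NE = (Σα)·G − ½Σα_i² = 13.2² − ½·43.68 = 152.4.
Planner sets g_i = Σα_j = 13.2 for every i, so G^SO = 5·13.2 = 66.
W^SO = (Σα)·G^SO − ½·5·(Σα)² = (5/2)·13.2² = 435.6.
Deadweight loss = W^SO − W^NE = 283.2.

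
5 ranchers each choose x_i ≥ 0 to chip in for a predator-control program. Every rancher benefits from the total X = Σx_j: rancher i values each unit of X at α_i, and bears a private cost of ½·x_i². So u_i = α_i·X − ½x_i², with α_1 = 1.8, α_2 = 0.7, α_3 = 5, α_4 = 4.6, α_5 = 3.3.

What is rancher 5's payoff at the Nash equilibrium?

Rancher i's FOC: ∂u_i/∂x_i = α_i − x_i = 0, so x_i* = α_i.
NE contributions = (1.8, 0.7, 5, 4.6, 3.3); X = 15.4.
u_5 = α_5·X − ½·(x_5)² = 3.3·15.4 − ½·3.3² = 45.375.

45.375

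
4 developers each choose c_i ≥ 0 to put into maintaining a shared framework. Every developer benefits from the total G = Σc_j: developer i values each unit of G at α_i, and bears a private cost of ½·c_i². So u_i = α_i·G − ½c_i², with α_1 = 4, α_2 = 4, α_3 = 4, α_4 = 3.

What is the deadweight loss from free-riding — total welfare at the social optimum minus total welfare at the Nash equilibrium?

Developer i's FOC: ∂u_i/∂c_i = α_i − c_i = 0, so c_i* = α_i.
NE contributions = (4, 4, 4, 3); G = 15.
W^NE = (Σα)·G − ½Σα_i² = 15² − ½·57 = 196.5.
Planner sets c_i = Σα_j = 15 for every i, so G^SO = 4·15 = 60.
W^SO = (Σα)·G^SO − ½·4·(Σα)² = (4/2)·15² = 450.
Deadweight loss = W^SO − W^NE = 253.5.

253.5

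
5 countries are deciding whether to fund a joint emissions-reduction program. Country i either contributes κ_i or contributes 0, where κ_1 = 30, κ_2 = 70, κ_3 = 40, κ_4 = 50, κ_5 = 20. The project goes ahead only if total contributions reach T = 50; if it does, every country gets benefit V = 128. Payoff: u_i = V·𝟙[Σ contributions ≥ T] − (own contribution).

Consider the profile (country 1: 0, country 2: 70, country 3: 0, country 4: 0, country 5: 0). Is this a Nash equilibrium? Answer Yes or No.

Total = 70 ≥ 50: provided.
Country 1 (pledges 0, payoff 128): pledging 30 → total 100, payoff 98. No gain.
Country 2 (pledges 70, payoff 58): dropping to 0 → total 0, payoff 0. No gain.
Country 3 (pledges 0, payoff 128): pledging 40 → total 110, payoff 88. No gain.
Country 4 (pledges 0, payoff 128): pledging 50 → total 120, payoff 78. No gain.
Country 5 (pledges 0, payoff 128): pledging 20 → total 90, payoff 108. No gain.

Yes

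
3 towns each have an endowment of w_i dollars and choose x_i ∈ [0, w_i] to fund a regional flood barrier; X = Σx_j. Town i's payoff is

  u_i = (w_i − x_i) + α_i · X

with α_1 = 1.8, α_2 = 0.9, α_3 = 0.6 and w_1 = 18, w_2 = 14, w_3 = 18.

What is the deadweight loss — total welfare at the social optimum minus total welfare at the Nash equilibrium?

∂u_i/∂x_i = α_i − 1, so town i contributes w_i if α_i > 1, else 0.
α_i > 1 for i ∈ {1}; NE contributions (18, 0, 0), X = 18.
W^NE = Σw_i − X^NE + (Σα_i)·X^NE = 50 + 2.3·18 = 91.4.
Planner: ∂(Σu_j)/∂x_i = Σα_j − 1 = 2.3 > 0, so everyone contributes w_i; X^SO = 50, W^SO = 50 + 2.3·50 = 165.
Deadweight loss = 73.6.

73.6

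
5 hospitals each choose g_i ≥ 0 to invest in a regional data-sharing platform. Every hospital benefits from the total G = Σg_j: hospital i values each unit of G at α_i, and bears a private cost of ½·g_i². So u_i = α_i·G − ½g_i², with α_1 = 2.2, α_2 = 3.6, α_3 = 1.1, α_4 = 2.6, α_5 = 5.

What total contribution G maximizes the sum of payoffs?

Planner FOC: ∂(Σu_j)/∂g_i = (Σα_j) − g_i = 0, so g_i^SO = Σα_j = 14.5 for every i; G^SO = 72.5.

72.5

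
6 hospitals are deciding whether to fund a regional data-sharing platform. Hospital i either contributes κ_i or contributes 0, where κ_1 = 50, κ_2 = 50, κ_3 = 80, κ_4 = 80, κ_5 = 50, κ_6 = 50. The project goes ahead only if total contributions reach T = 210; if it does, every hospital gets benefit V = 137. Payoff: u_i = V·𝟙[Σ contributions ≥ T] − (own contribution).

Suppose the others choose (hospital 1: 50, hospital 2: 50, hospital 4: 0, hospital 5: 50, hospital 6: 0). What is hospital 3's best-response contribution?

Others' total = 150. Contributing 80 brings total to 230 ≥ 210: gain V − κ_3 = 57.
Best response: 80.

80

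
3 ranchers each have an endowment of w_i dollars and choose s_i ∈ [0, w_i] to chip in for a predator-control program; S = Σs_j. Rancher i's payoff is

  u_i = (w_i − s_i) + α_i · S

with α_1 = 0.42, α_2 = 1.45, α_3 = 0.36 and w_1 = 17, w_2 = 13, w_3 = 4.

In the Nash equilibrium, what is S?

13

∂u_i/∂s_i = α_i − 1, so rancher i contributes w_i if α_i > 1, else 0.
α_i > 1 for i ∈ {2}; NE contributions (0, 13, 0), S = 13.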